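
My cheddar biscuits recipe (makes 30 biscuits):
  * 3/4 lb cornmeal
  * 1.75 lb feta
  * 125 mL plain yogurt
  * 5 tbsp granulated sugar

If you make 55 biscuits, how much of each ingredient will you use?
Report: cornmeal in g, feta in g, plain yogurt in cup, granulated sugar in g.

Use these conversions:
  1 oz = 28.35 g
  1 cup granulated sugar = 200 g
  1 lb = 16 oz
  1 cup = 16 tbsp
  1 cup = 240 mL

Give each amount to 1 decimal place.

cornmeal: 623.7 g; feta: 1455.3 g; plain yogurt: 1.0 cup; granulated sugar: 114.6 g

Scaling factor: 55/30 = 11/6.
cornmeal: 0.75 lb × 11/6 × 16 oz/lb × 28.35 g/oz = 623.7 g
feta: 1.75 lb × 11/6 × 16 oz/lb × 28.35 g/oz = 1455.3 g
plain yogurt: 125 mL × 11/6 ÷ 240 mL/cup ≈ 1.0 cup
granulated sugar: 5 tbsp × 11/6 ÷ 16 tbsp/cup × 200 g/cup ≈ 114.6 g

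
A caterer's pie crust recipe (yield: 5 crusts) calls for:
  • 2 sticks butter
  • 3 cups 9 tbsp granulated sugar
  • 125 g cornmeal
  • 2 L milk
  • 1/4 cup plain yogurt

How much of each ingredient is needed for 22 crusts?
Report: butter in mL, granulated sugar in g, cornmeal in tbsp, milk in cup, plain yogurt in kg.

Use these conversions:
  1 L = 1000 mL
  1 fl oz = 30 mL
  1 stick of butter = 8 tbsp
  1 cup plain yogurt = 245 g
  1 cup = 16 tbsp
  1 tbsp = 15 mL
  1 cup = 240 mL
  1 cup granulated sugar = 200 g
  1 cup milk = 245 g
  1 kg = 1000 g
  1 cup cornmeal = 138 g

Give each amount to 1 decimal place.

Scaling factor: 22/5 = 4.4.
butter: 2 stick × 22/5 × 8 tbsp/stick × 15 mL/tbsp = 1056.0 mL
granulated sugar: (3 cup + 9 tbsp = 3.5625 cup) × 22/5 × 200 g/cup = 3135.0 g
cornmeal: 125 g × 22/5 ÷ 138 g/cup × 16 tbsp/cup ≈ 63.8 tbsp
milk: 2 L × 22/5 × 1000 mL/L ÷ 240 mL/cup ≈ 36.7 cup
plain yogurt: 0.25 cup × 22/5 × 245 g/cup ÷ 1000 g/kg ≈ 0.3 kg

butter: 1056.0 mL; granulated sugar: 3135.0 g; cornmeal: 63.8 tbsp; milk: 36.7 cup; plain yogurt: 0.3 kg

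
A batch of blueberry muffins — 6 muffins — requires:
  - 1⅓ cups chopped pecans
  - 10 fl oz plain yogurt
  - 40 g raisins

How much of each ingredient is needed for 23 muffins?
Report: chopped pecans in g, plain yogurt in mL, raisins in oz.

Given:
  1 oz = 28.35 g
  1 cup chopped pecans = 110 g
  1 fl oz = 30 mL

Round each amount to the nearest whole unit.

chopped pecans: 562 g; plain yogurt: 1150 mL; raisins: 5 oz

Scaling factor: 23/6.
chopped pecans: 4/3 cup × 23/6 × 110 g/cup ≈ 562 g
plain yogurt: 10 fl oz × 23/6 × 30 mL/fl oz = 1150 mL
raisins: 40 g × 23/6 ÷ 28.35 g/oz ≈ 5 oz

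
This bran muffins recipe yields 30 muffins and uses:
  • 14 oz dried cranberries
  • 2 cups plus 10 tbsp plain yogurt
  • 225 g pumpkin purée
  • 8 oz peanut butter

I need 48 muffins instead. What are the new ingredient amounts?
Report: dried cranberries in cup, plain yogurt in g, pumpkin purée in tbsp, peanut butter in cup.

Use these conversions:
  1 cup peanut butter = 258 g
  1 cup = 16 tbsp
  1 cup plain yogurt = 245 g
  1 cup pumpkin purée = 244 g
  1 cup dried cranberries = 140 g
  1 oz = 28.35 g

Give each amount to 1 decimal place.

Scaling factor: 48/30 = 8/5 = 1.6.
dried cranberries: 14 oz × 8/5 × 28.35 g/oz ÷ 140 g/cup ≈ 4.5 cup
plain yogurt: (2 cup + 10 tbsp = 2.625 cup) × 8/5 × 245 g/cup = 1029.0 g
pumpkin purée: 225 g × 8/5 ÷ 244 g/cup × 16 tbsp/cup ≈ 23.6 tbsp
peanut butter: 8 oz × 8/5 × 28.35 g/oz ÷ 258 g/cup ≈ 1.4 cup

dried cranberries: 4.5 cup; plain yogurt: 1029.0 g; pumpkin purée: 23.6 tbsp; peanut butter: 1.4 cup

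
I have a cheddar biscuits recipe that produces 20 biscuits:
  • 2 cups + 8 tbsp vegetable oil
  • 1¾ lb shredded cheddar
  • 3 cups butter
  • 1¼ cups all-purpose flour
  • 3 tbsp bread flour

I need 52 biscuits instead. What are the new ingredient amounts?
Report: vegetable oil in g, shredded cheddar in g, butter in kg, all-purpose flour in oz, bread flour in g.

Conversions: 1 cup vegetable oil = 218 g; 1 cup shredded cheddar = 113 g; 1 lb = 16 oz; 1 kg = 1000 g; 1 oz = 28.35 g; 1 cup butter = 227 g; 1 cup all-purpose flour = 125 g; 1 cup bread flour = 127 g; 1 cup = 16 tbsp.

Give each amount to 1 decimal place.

Scaling factor: 52/20 = 13/5 = 2.6.
vegetable oil: (2 cup + 8 tbsp = 2.5 cup) × 13/5 × 218 g/cup = 1417.0 g
shredded cheddar: 1.75 lb × 13/5 × 16 oz/lb × 28.35 g/oz ≈ 2063.9 g
butter: 3 cup × 13/5 × 227 g/cup ÷ 1000 g/kg ≈ 1.8 kg
all-purpose flour: 1.25 cup × 13/5 × 125 g/cup ÷ 28.35 g/oz ≈ 14.3 oz
bread flour: 3 tbsp × 13/5 ÷ 16 tbsp/cup × 127 g/cup ≈ 61.9 g

vegetable oil: 1417.0 g; shredded cheddar: 2063.9 g; butter: 1.8 kg; all-purpose flour: 14.3 oz; bread flour: 61.9 g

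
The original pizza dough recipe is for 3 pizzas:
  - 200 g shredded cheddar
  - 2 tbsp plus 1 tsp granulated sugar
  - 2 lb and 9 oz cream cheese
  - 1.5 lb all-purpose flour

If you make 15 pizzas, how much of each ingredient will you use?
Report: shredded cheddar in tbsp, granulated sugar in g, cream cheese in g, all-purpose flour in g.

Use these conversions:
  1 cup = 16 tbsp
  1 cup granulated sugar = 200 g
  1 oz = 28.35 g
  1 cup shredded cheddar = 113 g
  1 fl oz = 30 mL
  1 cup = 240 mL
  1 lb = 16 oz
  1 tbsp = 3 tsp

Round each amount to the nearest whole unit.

Scaling factor: 15/3 = 5.
shredded cheddar: 200 g × 5 ÷ 113 g/cup × 16 tbsp/cup ≈ 142 tbsp
granulated sugar: (2 tbsp + 1 tsp = 7/3 tbsp) × 5 ÷ 16 tbsp/cup × 200 g/cup ≈ 146 g
cream cheese: (2 lb + 9 oz = 2.5625 lb) × 5 × 16 oz/lb × 28.35 g/oz ≈ 5812 g
all-purpose flour: 1.5 lb × 5 × 16 oz/lb × 28.35 g/oz = 3402 g

shredded cheddar: 142 tbsp; granulated sugar: 146 g; cream cheese: 5812 g; all-purpose flour: 3402 g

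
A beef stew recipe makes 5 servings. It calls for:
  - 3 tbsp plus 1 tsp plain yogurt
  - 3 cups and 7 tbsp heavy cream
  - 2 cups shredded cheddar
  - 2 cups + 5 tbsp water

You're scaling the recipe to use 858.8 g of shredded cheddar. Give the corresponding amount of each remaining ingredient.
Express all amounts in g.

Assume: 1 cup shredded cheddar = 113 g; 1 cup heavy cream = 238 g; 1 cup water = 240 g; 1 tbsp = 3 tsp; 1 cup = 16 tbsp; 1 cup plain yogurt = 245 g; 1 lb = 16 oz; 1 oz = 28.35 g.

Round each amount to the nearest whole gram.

plain yogurt: 194 g; heavy cream: 3109 g; water: 2109 g

The original recipe has 226 g of shredded cheddar, so the scaling factor is 858.8 ÷ 226 = 19/5 = 3.8.
plain yogurt: (3 tbsp + 1 tsp = 10/3 tbsp) × 19/5 ÷ 16 tbsp/cup × 245 g/cup ≈ 194 g
heavy cream: (3 cup + 7 tbsp = 3.4375 cup) × 19/5 × 238 g/cup ≈ 3109 g
water: (2 cup + 5 tbsp = 2.3125 cup) × 19/5 × 240 g/cup = 2109 g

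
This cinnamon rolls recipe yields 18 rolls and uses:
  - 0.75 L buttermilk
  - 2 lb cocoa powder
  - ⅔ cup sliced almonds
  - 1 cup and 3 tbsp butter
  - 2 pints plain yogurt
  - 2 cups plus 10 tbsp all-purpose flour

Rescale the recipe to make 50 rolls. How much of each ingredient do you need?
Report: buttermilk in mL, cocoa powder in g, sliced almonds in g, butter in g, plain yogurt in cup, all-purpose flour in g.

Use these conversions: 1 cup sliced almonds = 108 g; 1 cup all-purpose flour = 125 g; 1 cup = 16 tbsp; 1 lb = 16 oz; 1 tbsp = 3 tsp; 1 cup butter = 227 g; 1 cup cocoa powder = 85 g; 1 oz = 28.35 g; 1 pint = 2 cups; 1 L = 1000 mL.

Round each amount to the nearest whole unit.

Scaling factor: 50/18 = 25/9.
buttermilk: 0.75 L × 25/9 × 1000 mL/L ≈ 2083 mL
cocoa powder: 2 lb × 25/9 × 16 oz/lb × 28.35 g/oz = 2520 g
sliced almonds: 2/3 cup × 25/9 × 108 g/cup = 200 g
butter: (1 cup + 3 tbsp = 1.1875 cup) × 25/9 × 227 g/cup ≈ 749 g
plain yogurt: 2 pint × 25/9 × 2 cup/pint ≈ 11 cup
all-purpose flour: (2 cup + 10 tbsp = 2.625 cup) × 25/9 × 125 g/cup ≈ 911 g

buttermilk: 2083 mL; cocoa powder: 2520 g; sliced almonds: 200 g; butter: 749 g; plain yogurt: 11 cup; all-purpose flour: 911 g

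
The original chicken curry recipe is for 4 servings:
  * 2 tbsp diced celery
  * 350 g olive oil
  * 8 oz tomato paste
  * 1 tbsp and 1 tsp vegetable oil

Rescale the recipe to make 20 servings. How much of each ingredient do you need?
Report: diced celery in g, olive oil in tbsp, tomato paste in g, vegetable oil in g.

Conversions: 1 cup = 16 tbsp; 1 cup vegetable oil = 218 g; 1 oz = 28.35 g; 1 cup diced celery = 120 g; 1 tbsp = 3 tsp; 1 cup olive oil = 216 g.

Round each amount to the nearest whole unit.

Scaling factor: 20/4 = 5.
diced celery: 2 tbsp × 5 ÷ 16 tbsp/cup × 120 g/cup = 75 g
olive oil: 350 g × 5 ÷ 216 g/cup × 16 tbsp/cup ≈ 130 tbsp
tomato paste: 8 oz × 5 × 28.35 g/oz = 1134 g
vegetable oil: (1 tbsp + 1 tsp = 4/3 tbsp) × 5 ÷ 16 tbsp/cup × 218 g/cup ≈ 91 g

diced celery: 75 g; olive oil: 130 tbsp; tomato paste: 1134 g; vegetable oil: 91 g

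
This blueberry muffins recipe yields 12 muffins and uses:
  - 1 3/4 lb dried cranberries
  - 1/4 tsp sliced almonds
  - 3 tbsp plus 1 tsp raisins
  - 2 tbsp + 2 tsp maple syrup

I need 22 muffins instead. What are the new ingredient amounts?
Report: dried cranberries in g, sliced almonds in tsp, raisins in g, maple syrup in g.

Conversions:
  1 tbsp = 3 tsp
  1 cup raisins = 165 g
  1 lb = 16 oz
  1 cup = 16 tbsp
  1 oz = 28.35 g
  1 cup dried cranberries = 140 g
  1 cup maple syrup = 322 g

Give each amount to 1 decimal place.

Scaling factor: 22/12 = 11/6.
dried cranberries: 1.75 lb × 11/6 × 16 oz/lb × 28.35 g/oz = 1455.3 g
sliced almonds: 0.25 tsp × 11/6 ≈ 0.5 tsp
raisins: (3 tbsp + 1 tsp = 10/3 tbsp) × 11/6 ÷ 16 tbsp/cup × 165 g/cup ≈ 63.0 g
maple syrup: (2 tbsp + 2 tsp = 8/3 tbsp) × 11/6 ÷ 16 tbsp/cup × 322 g/cup ≈ 98.4 g

dried cranberries: 1455.3 g; sliced almonds: 0.5 tsp; raisins: 63.0 g; maple syrup: 98.4 g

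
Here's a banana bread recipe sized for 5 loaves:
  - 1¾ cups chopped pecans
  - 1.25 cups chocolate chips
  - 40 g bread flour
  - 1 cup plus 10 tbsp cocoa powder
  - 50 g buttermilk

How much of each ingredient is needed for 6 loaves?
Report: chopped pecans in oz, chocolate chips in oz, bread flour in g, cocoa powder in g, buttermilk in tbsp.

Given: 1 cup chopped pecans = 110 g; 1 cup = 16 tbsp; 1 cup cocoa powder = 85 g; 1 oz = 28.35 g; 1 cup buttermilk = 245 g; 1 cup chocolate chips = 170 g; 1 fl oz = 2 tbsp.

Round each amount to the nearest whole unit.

chopped pecans: 8 oz; chocolate chips: 9 oz; bread flour: 48 g; cocoa powder: 166 g; buttermilk: 4 tbsp

Scaling factor: 6/5 = 1.2.
chopped pecans: 1.75 cup × 6/5 × 110 g/cup ÷ 28.35 g/oz ≈ 8 oz
chocolate chips: 1.25 cup × 6/5 × 170 g/cup ÷ 28.35 g/oz ≈ 9 oz
bread flour: 40 g × 6/5 = 48 g
cocoa powder: (1 cup + 10 tbsp = 1.625 cup) × 6/5 × 85 g/cup ≈ 166 g
buttermilk: 50 g × 6/5 ÷ 245 g/cup × 16 tbsp/cup ≈ 4 tbsp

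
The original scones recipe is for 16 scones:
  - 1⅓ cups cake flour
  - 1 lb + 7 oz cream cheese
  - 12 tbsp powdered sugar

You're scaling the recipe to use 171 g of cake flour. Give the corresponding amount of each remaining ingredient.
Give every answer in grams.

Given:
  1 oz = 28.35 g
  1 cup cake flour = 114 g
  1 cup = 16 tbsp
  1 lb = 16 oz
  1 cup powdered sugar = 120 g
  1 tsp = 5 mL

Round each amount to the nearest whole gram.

The original recipe has 152 g of cake flour, so the scaling factor is 171 ÷ 152 = 9/8 = 1.125.
cream cheese: (1 lb + 7 oz = 1.4375 lb) × 9/8 × 16 oz/lb × 28.35 g/oz ≈ 734 g
powdered sugar: 12 tbsp × 9/8 ÷ 16 tbsp/cup × 120 g/cup ≈ 101 g

cream cheese: 734 g; powdered sugar: 101 g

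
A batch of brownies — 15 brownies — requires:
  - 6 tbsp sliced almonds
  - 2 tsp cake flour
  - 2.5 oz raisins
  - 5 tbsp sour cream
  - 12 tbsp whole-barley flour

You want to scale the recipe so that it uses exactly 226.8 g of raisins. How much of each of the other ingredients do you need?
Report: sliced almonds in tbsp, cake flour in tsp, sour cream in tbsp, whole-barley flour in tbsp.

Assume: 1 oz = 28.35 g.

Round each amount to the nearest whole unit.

sliced almonds: 19 tbsp; cake flour: 6 tsp; sour cream: 16 tbsp; whole-barley flour: 38 tbsp

The original recipe has 70.875 g of raisins, so the scaling factor is 226.8 ÷ 70.875 = 16/5 = 3.2.
sliced almonds: 6 tbsp × 16/5 ≈ 19 tbsp
cake flour: 2 tsp × 16/5 ≈ 6 tsp
sour cream: 5 tbsp × 16/5 = 16 tbsp
whole-barley flour: 12 tbsp × 16/5 ≈ 38 tbsp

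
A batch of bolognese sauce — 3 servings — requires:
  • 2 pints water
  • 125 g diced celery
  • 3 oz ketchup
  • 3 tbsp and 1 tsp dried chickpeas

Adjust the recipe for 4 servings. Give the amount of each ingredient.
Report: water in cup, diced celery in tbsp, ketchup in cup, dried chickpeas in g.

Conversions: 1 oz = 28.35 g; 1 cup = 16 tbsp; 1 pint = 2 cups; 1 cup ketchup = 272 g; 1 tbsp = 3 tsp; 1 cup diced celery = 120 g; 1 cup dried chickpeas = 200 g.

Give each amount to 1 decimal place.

water: 5.3 cup; diced celery: 22.2 tbsp; ketchup: 0.4 cup; dried chickpeas: 55.6 g

Scaling factor: 4/3.
water: 2 pint × 4/3 × 2 cup/pint ≈ 5.3 cup
diced celery: 125 g × 4/3 ÷ 120 g/cup × 16 tbsp/cup ≈ 22.2 tbsp
ketchup: 3 oz × 4/3 × 28.35 g/oz ÷ 272 g/cup ≈ 0.4 cup
dried chickpeas: (3 tbsp + 1 tsp = 10/3 tbsp) × 4/3 ÷ 16 tbsp/cup × 200 g/cup ≈ 55.6 g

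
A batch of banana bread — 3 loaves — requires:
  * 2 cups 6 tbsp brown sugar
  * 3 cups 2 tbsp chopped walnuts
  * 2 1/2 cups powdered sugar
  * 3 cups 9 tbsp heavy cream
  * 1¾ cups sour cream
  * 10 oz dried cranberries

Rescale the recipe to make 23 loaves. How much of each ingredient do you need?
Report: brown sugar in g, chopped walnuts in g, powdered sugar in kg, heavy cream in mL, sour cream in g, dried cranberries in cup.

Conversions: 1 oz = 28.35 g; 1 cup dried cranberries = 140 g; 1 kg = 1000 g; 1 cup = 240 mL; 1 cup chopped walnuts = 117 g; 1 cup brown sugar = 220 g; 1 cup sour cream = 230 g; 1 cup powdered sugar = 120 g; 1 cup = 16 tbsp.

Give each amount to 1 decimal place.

Scaling factor: 23/3.
brown sugar: (2 cup + 6 tbsp = 2.375 cup) × 23/3 × 220 g/cup ≈ 4005.8 g
chopped walnuts: (3 cup + 2 tbsp = 3.125 cup) × 23/3 × 117 g/cup ≈ 2803.1 g
powdered sugar: 2.5 cup × 23/3 × 120 g/cup ÷ 1000 g/kg = 2.3 kg
heavy cream: (3 cup + 9 tbsp = 3.5625 cup) × 23/3 × 240 mL/cup = 6555.0 mL
sour cream: 1.75 cup × 23/3 × 230 g/cup ≈ 3085.8 g
dried cranberries: 10 oz × 23/3 × 28.35 g/oz ÷ 140 g/cup ≈ 15.5 cup

brown sugar: 4005.8 g; chopped walnuts: 2803.1 g; powdered sugar: 2.3 kg; heavy cream: 6555.0 mL; sour cream: 3085.8 g; dried cranberries: 15.5 cup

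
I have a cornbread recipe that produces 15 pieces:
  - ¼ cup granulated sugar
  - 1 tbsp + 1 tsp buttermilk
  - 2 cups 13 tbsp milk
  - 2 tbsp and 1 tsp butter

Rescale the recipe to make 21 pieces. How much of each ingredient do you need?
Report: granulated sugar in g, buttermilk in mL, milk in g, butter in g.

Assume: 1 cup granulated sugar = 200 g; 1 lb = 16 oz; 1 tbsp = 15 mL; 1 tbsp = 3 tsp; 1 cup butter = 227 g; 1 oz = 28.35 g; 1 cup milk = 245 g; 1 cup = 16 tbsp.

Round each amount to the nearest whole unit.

granulated sugar: 70 g; buttermilk: 28 mL; milk: 965 g; butter: 46 g

Scaling factor: 21/15 = 7/5 = 1.4.
granulated sugar: 0.25 cup × 7/5 × 200 g/cup = 70 g
buttermilk: (1 tbsp + 1 tsp = 4/3 tbsp) × 7/5 × 15 mL/tbsp = 28 mL
milk: (2 cup + 13 tbsp = 2.8125 cup) × 7/5 × 245 g/cup ≈ 965 g
butter: (2 tbsp + 1 tsp = 7/3 tbsp) × 7/5 ÷ 16 tbsp/cup × 227 g/cup ≈ 46 g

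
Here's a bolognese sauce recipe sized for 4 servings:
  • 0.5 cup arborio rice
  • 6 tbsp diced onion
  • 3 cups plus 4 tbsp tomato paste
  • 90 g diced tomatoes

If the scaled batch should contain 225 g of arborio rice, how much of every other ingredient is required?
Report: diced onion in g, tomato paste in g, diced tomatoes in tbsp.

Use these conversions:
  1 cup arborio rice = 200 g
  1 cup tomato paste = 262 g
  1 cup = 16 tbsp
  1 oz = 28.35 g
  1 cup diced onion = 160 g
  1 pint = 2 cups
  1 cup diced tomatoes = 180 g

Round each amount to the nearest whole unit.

diced onion: 135 g; tomato paste: 1916 g; diced tomatoes: 18 tbsp

The original recipe has 100 g of arborio rice, so the scaling factor is 225 ÷ 100 = 9/4 = 2.25.
diced onion: 6 tbsp × 9/4 ÷ 16 tbsp/cup × 160 g/cup = 135 g
tomato paste: (3 cup + 4 tbsp = 3.25 cup) × 9/4 × 262 g/cup ≈ 1916 g
diced tomatoes: 90 g × 9/4 ÷ 180 g/cup × 16 tbsp/cup = 18 tbsp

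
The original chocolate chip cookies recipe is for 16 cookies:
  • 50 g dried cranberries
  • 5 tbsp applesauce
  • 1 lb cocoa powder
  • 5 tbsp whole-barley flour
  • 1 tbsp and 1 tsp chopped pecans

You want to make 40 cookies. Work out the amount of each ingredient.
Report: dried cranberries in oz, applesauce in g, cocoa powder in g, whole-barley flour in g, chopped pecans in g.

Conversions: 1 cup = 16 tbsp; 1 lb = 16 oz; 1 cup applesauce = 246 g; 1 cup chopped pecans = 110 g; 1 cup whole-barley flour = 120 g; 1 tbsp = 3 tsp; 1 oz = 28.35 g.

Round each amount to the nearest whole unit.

dried cranberries: 4 oz; applesauce: 192 g; cocoa powder: 1134 g; whole-barley flour: 94 g; chopped pecans: 23 g

Scaling factor: 40/16 = 5/2 = 2.5.
dried cranberries: 50 g × 5/2 ÷ 28.35 g/oz ≈ 4 oz
applesauce: 5 tbsp × 5/2 ÷ 16 tbsp/cup × 246 g/cup ≈ 192 g
cocoa powder: 1 lb × 5/2 × 16 oz/lb × 28.35 g/oz = 1134 g
whole-barley flour: 5 tbsp × 5/2 ÷ 16 tbsp/cup × 120 g/cup ≈ 94 g
chopped pecans: (1 tbsp + 1 tsp = 4/3 tbsp) × 5/2 ÷ 16 tbsp/cup × 110 g/cup ≈ 23 g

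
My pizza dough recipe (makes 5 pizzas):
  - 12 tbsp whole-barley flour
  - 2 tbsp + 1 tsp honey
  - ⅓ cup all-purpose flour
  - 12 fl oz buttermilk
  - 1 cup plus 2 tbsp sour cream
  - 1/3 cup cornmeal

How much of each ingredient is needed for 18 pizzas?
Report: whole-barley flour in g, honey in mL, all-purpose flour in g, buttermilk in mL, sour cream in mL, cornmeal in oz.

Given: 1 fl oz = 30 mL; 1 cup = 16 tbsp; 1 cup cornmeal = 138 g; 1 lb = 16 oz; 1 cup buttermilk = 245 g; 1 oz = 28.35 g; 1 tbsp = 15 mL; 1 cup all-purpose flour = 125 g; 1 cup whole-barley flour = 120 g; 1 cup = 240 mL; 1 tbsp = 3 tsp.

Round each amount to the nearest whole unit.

whole-barley flour: 324 g; honey: 126 mL; all-purpose flour: 150 g; buttermilk: 1296 mL; sour cream: 972 mL; cornmeal: 6 oz

Scaling factor: 18/5 = 3.6.
whole-barley flour: 12 tbsp × 18/5 ÷ 16 tbsp/cup × 120 g/cup = 324 g
honey: (2 tbsp + 1 tsp = 7/3 tbsp) × 18/5 × 15 mL/tbsp = 126 mL
all-purpose flour: 1/3 cup × 18/5 × 125 g/cup = 150 g
buttermilk: 12 fl oz × 18/5 × 30 mL/fl oz = 1296 mL
sour cream: (1 cup + 2 tbsp = 1.125 cup) × 18/5 × 240 mL/cup = 972 mL
cornmeal: 1/3 cup × 18/5 × 138 g/cup ÷ 28.35 g/oz ≈ 6 oz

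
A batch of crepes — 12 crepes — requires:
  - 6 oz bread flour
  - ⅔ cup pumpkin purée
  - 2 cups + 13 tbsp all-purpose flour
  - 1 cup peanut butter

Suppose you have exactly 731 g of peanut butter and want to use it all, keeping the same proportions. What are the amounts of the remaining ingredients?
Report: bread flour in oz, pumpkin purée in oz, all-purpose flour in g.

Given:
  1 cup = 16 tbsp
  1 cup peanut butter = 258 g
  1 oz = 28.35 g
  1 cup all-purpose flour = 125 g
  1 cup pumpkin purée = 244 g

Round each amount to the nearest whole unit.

The original recipe has 258 g of peanut butter, so the scaling factor is 731 ÷ 258 = 17/6.
bread flour: 6 oz × 17/6 = 17 oz
pumpkin purée: 2/3 cup × 17/6 × 244 g/cup ÷ 28.35 g/oz ≈ 16 oz
all-purpose flour: (2 cup + 13 tbsp = 2.8125 cup) × 17/6 × 125 g/cup ≈ 996 g

bread flour: 17 oz; pumpkin purée: 16 oz; all-purpose flour: 996 g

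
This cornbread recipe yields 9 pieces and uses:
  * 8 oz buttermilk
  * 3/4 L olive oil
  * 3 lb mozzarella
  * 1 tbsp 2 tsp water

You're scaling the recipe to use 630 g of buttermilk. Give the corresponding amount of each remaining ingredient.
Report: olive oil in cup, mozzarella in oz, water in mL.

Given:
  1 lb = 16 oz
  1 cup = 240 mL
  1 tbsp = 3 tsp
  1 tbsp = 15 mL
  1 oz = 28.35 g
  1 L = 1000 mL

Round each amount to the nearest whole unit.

The original recipe has 226.8 g of buttermilk, so the scaling factor is 630 ÷ 226.8 = 25/9.
olive oil: 0.75 L × 25/9 × 1000 mL/L ÷ 240 mL/cup ≈ 9 cup
mozzarella: 3 lb × 25/9 × 16 oz/lb ≈ 133 oz
water: (1 tbsp + 2 tsp = 5/3 tbsp) × 25/9 × 15 mL/tbsp ≈ 69 mL

olive oil: 9 cup; mozzarella: 133 oz; water: 69 mL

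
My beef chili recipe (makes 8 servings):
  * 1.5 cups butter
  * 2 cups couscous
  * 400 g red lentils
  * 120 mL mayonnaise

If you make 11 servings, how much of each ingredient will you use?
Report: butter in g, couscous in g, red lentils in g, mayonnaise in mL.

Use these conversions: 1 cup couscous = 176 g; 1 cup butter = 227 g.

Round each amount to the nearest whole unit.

Scaling factor: 11/8 = 1.375.
butter: 1.5 cup × 11/8 × 227 g/cup ≈ 468 g
couscous: 2 cup × 11/8 × 176 g/cup = 484 g
red lentils: 400 g × 11/8 = 550 g
mayonnaise: 120 mL × 11/8 = 165 mL

butter: 468 g; couscous: 484 g; red lentils: 550 g; mayonnaise: 165 mL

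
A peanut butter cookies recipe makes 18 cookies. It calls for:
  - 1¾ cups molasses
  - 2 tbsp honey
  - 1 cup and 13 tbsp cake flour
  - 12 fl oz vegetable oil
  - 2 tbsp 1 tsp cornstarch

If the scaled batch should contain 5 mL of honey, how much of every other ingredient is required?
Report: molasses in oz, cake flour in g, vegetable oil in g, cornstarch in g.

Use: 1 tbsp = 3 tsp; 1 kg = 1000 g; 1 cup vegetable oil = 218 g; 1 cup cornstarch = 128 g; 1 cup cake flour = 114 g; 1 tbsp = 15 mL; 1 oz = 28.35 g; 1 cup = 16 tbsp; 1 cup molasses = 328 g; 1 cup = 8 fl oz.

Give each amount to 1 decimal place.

molasses: 3.4 oz; cake flour: 34.4 g; vegetable oil: 54.5 g; cornstarch: 3.1 g

The original recipe has 30 mL of honey, so the scaling factor is 5 ÷ 30 = 1/6.
molasses: 1.75 cup × 1/6 × 328 g/cup ÷ 28.35 g/oz ≈ 3.4 oz
cake flour: (1 cup + 13 tbsp = 1.8125 cup) × 1/6 × 114 g/cup ≈ 34.4 g
vegetable oil: 12 fl oz × 1/6 ÷ 8 fl oz/cup × 218 g/cup = 54.5 g
cornstarch: (2 tbsp + 1 tsp = 7/3 tbsp) × 1/6 ÷ 16 tbsp/cup × 128 g/cup ≈ 3.1 g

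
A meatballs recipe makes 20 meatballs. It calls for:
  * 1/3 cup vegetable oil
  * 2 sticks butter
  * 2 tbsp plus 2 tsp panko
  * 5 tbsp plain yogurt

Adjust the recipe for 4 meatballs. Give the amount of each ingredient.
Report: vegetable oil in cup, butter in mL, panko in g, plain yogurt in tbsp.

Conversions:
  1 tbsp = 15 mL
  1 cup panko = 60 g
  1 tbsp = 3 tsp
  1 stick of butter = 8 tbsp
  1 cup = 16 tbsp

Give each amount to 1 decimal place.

vegetable oil: 0.1 cup; butter: 48.0 mL; panko: 2.0 g; plain yogurt: 1.0 tbsp

Scaling factor: 4/20 = 1/5 = 0.2.
vegetable oil: 1/3 cup × 1/5 ≈ 0.1 cup
butter: 2 stick × 1/5 × 8 tbsp/stick × 15 mL/tbsp = 48.0 mL
panko: (2 tbsp + 2 tsp = 8/3 tbsp) × 1/5 ÷ 16 tbsp/cup × 60 g/cup = 2.0 g
plain yogurt: 5 tbsp × 1/5 = 1.0 tbsp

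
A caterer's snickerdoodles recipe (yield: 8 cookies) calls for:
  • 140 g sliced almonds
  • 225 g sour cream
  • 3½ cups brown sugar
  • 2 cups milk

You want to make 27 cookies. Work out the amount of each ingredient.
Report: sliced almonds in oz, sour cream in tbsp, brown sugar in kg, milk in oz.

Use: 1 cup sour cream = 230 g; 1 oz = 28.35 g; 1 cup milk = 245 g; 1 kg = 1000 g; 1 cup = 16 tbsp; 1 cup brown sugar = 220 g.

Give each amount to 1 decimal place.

sliced almonds: 16.7 oz; sour cream: 52.8 tbsp; brown sugar: 2.6 kg; milk: 58.3 oz

Scaling factor: 27/8 = 3.375.
sliced almonds: 140 g × 27/8 ÷ 28.35 g/oz ≈ 16.7 oz
sour cream: 225 g × 27/8 ÷ 230 g/cup × 16 tbsp/cup ≈ 52.8 tbsp
brown sugar: 3.5 cup × 27/8 × 220 g/cup ÷ 1000 g/kg ≈ 2.6 kg
milk: 2 cup × 27/8 × 245 g/cup ÷ 28.35 g/oz ≈ 58.3 oz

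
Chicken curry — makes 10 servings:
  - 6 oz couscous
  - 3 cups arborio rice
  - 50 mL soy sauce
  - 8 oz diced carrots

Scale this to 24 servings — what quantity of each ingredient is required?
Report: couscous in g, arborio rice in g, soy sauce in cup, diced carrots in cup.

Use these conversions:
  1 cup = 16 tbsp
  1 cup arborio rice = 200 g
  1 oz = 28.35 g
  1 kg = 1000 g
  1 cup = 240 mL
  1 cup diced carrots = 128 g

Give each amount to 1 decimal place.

couscous: 408.2 g; arborio rice: 1440.0 g; soy sauce: 0.5 cup; diced carrots: 4.3 cup

Scaling factor: 24/10 = 12/5 = 2.4.
couscous: 6 oz × 12/5 × 28.35 g/oz ≈ 408.2 g
arborio rice: 3 cup × 12/5 × 200 g/cup = 1440.0 g
soy sauce: 50 mL × 12/5 ÷ 240 mL/cup = 0.5 cup
diced carrots: 8 oz × 12/5 × 28.35 g/oz ÷ 128 g/cup ≈ 4.3 cup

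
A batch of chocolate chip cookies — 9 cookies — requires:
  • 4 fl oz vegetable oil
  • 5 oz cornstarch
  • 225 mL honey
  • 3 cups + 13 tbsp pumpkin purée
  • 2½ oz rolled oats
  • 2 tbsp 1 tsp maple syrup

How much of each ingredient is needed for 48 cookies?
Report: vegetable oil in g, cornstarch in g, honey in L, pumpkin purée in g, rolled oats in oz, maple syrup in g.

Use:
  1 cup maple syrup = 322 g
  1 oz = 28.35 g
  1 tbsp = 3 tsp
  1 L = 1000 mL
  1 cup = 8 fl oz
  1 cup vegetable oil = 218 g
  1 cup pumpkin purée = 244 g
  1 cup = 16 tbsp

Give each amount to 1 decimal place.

Scaling factor: 48/9 = 16/3.
vegetable oil: 4 fl oz × 16/3 ÷ 8 fl oz/cup × 218 g/cup ≈ 581.3 g
cornstarch: 5 oz × 16/3 × 28.35 g/oz = 756.0 g
honey: 225 mL × 16/3 ÷ 1000 mL/L = 1.2 L
pumpkin purée: (3 cup + 13 tbsp = 3.8125 cup) × 16/3 × 244 g/cup ≈ 4961.3 g
rolled oats: 2.5 oz × 16/3 ≈ 13.3 oz
maple syrup: (2 tbsp + 1 tsp = 7/3 tbsp) × 16/3 ÷ 16 tbsp/cup × 322 g/cup ≈ 250.4 g

vegetable oil: 581.3 g; cornstarch: 756.0 g; honey: 1.2 L; pumpkin purée: 4961.3 g; rolled oats: 13.3 oz; maple syrup: 250.4 g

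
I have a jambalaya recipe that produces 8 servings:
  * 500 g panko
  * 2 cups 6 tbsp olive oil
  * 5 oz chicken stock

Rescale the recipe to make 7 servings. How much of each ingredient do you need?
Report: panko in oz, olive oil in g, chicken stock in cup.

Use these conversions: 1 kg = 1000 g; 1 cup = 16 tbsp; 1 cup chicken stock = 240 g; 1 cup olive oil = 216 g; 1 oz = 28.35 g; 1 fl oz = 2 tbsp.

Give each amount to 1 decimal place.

panko: 15.4 oz; olive oil: 448.9 g; chicken stock: 0.5 cup

Scaling factor: 7/8 = 0.875.
panko: 500 g × 7/8 ÷ 28.35 g/oz ≈ 15.4 oz
olive oil: (2 cup + 6 tbsp = 2.375 cup) × 7/8 × 216 g/cup ≈ 448.9 g
chicken stock: 5 oz × 7/8 × 28.35 g/oz ÷ 240 g/cup ≈ 0.5 cup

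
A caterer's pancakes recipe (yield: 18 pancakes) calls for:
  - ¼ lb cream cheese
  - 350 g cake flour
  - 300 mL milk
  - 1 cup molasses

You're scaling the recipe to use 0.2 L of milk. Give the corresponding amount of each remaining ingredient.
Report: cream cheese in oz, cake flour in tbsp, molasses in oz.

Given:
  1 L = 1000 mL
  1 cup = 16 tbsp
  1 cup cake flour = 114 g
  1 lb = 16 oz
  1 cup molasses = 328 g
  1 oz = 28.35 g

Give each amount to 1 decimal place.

cream cheese: 2.7 oz; cake flour: 32.7 tbsp; molasses: 7.7 oz

The original recipe has 0.3 L of milk, so the scaling factor is 0.2 ÷ 0.3 = 2/3.
cream cheese: 0.25 lb × 2/3 × 16 oz/lb ≈ 2.7 oz
cake flour: 350 g × 2/3 ÷ 114 g/cup × 16 tbsp/cup ≈ 32.7 tbsp
molasses: 1 cup × 2/3 × 328 g/cup ÷ 28.35 g/oz ≈ 7.7 oz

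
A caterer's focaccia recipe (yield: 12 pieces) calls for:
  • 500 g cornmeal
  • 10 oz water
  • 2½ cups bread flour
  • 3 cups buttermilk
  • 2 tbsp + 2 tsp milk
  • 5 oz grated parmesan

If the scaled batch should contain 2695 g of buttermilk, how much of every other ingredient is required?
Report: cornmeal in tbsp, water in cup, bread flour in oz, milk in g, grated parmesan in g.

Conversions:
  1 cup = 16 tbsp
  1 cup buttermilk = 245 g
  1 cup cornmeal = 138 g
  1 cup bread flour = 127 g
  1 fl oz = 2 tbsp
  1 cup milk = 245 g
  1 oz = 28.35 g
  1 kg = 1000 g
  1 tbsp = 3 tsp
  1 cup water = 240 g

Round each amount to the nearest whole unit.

The original recipe has 735 g of buttermilk, so the scaling factor is 2695 ÷ 735 = 11/3.
cornmeal: 500 g × 11/3 ÷ 138 g/cup × 16 tbsp/cup ≈ 213 tbsp
water: 10 oz × 11/3 × 28.35 g/oz ÷ 240 g/cup ≈ 4 cup
bread flour: 2.5 cup × 11/3 × 127 g/cup ÷ 28.35 g/oz ≈ 41 oz
milk: (2 tbsp + 2 tsp = 8/3 tbsp) × 11/3 ÷ 16 tbsp/cup × 245 g/cup ≈ 150 g
grated parmesan: 5 oz × 11/3 × 28.35 g/oz ≈ 520 g

cornmeal: 213 tbsp; water: 4 cup; bread flour: 41 oz; milk: 150 g; grated parmesan: 520 g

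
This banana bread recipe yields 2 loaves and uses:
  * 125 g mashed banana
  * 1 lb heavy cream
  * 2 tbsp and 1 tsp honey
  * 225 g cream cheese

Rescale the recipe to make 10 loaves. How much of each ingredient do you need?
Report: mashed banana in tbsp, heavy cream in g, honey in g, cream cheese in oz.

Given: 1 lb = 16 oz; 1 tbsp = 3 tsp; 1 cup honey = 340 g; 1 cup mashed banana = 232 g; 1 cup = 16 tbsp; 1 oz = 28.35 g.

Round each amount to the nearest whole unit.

mashed banana: 43 tbsp; heavy cream: 2268 g; honey: 248 g; cream cheese: 40 oz

Scaling factor: 10/2 = 5.
mashed banana: 125 g × 5 ÷ 232 g/cup × 16 tbsp/cup ≈ 43 tbsp
heavy cream: 1 lb × 5 × 16 oz/lb × 28.35 g/oz = 2268 g
honey: (2 tbsp + 1 tsp = 7/3 tbsp) × 5 ÷ 16 tbsp/cup × 340 g/cup ≈ 248 g
cream cheese: 225 g × 5 ÷ 28.35 g/oz ≈ 40 oz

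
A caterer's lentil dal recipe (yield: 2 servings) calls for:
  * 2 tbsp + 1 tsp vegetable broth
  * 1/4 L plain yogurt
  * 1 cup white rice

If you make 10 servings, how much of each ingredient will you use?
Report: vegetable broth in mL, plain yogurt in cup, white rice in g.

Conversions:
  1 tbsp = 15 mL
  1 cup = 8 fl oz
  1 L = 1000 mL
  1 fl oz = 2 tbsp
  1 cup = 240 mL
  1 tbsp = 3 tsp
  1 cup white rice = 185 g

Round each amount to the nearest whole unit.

Scaling factor: 10/2 = 5.
vegetable broth: (2 tbsp + 1 tsp = 7/3 tbsp) × 5 × 15 mL/tbsp = 175 mL
plain yogurt: 0.25 L × 5 × 1000 mL/L ÷ 240 mL/cup ≈ 5 cup
white rice: 1 cup × 5 × 185 g/cup = 925 g

vegetable broth: 175 mL; plain yogurt: 5 cup; white rice: 925 g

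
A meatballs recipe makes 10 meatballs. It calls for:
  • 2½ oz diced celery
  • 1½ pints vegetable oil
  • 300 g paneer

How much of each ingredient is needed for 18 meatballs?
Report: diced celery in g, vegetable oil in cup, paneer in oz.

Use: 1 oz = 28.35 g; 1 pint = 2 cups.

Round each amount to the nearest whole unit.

Scaling factor: 18/10 = 9/5 = 1.8.
diced celery: 2.5 oz × 9/5 × 28.35 g/oz ≈ 128 g
vegetable oil: 1.5 pint × 9/5 × 2 cup/pint ≈ 5 cup
paneer: 300 g × 9/5 ÷ 28.35 g/oz ≈ 19 oz

diced celery: 128 g; vegetable oil: 5 cup; paneer: 19 oz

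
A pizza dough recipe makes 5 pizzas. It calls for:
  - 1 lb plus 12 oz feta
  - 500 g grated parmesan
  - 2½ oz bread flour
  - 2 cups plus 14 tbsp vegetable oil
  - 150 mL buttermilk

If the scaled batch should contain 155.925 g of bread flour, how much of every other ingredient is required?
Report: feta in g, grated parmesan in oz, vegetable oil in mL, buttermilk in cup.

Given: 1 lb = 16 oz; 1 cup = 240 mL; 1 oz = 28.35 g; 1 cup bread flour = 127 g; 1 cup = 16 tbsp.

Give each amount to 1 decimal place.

The original recipe has 70.875 g of bread flour, so the scaling factor is 155.925 ÷ 70.875 = 11/5 = 2.2.
feta: (1 lb + 12 oz = 1.75 lb) × 11/5 × 16 oz/lb × 28.35 g/oz ≈ 1746.4 g
grated parmesan: 500 g × 11/5 ÷ 28.35 g/oz ≈ 38.8 oz
vegetable oil: (2 cup + 14 tbsp = 2.875 cup) × 11/5 × 240 mL/cup = 1518.0 mL
buttermilk: 150 mL × 11/5 ÷ 240 mL/cup ≈ 1.4 cup

feta: 1746.4 g; grated parmesan: 38.8 oz; vegetable oil: 1518.0 mL; buttermilk: 1.4 cup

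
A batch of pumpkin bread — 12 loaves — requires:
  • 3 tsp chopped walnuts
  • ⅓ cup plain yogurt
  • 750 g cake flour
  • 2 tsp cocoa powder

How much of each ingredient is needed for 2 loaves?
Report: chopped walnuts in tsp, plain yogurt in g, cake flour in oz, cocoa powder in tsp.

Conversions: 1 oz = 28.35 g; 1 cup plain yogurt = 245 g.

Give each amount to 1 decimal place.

chopped walnuts: 0.5 tsp; plain yogurt: 13.6 g; cake flour: 4.4 oz; cocoa powder: 0.3 tsp

Scaling factor: 2/12 = 1/6.
chopped walnuts: 3 tsp × 1/6 = 0.5 tsp
plain yogurt: 1/3 cup × 1/6 × 245 g/cup ≈ 13.6 g
cake flour: 750 g × 1/6 ÷ 28.35 g/oz ≈ 4.4 oz
cocoa powder: 2 tsp × 1/6 ≈ 0.3 tsp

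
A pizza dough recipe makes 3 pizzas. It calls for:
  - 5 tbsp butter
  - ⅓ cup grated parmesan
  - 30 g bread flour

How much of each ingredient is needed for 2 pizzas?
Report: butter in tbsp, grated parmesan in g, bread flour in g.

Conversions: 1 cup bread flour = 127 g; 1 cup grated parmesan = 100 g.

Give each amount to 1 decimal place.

butter: 3.3 tbsp; grated parmesan: 22.2 g; bread flour: 20.0 g

Scaling factor: 2/3.
butter: 5 tbsp × 2/3 ≈ 3.3 tbsp
grated parmesan: 1/3 cup × 2/3 × 100 g/cup ≈ 22.2 g
bread flour: 30 g × 2/3 = 20.0 g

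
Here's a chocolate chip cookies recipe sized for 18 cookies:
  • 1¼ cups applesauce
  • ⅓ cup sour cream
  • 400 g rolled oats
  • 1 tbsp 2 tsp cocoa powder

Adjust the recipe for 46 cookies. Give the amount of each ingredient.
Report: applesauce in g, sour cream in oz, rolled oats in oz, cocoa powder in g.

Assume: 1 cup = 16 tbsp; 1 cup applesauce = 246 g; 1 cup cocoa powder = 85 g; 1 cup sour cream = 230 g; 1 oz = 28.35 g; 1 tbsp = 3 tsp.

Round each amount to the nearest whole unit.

Scaling factor: 46/18 = 23/9.
applesauce: 1.25 cup × 23/9 × 246 g/cup ≈ 786 g
sour cream: 1/3 cup × 23/9 × 230 g/cup ÷ 28.35 g/oz ≈ 7 oz
rolled oats: 400 g × 23/9 ÷ 28.35 g/oz ≈ 36 oz
cocoa powder: (1 tbsp + 2 tsp = 5/3 tbsp) × 23/9 ÷ 16 tbsp/cup × 85 g/cup ≈ 23 g

applesauce: 786 g; sour cream: 7 oz; rolled oats: 36 oz; cocoa powder: 23 g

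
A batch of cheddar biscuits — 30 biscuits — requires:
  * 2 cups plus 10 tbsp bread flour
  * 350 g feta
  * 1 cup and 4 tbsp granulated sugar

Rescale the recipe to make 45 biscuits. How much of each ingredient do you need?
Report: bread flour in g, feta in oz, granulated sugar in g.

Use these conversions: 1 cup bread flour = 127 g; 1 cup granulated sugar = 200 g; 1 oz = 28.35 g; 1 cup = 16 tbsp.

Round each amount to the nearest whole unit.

Scaling factor: 45/30 = 3/2 = 1.5.
bread flour: (2 cup + 10 tbsp = 2.625 cup) × 3/2 × 127 g/cup ≈ 500 g
feta: 350 g × 3/2 ÷ 28.35 g/oz ≈ 19 oz
granulated sugar: (1 cup + 4 tbsp = 1.25 cup) × 3/2 × 200 g/cup = 375 g

bread flour: 500 g; feta: 19 oz; granulated sugar: 375 g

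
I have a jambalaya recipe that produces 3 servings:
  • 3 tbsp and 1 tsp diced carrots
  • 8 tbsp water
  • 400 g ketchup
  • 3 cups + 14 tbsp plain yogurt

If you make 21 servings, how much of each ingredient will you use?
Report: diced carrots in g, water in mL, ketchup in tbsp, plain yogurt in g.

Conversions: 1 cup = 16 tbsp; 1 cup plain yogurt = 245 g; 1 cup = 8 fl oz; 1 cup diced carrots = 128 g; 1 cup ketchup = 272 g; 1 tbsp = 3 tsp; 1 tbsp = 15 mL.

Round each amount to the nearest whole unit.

Scaling factor: 21/3 = 7.
diced carrots: (3 tbsp + 1 tsp = 10/3 tbsp) × 7 ÷ 16 tbsp/cup × 128 g/cup ≈ 187 g
water: 8 tbsp × 7 × 15 mL/tbsp = 840 mL
ketchup: 400 g × 7 ÷ 272 g/cup × 16 tbsp/cup ≈ 165 tbsp
plain yogurt: (3 cup + 14 tbsp = 3.875 cup) × 7 × 245 g/cup ≈ 6646 g

diced carrots: 187 g; water: 840 mL; ketchup: 165 tbsp; plain yogurt: 6646 g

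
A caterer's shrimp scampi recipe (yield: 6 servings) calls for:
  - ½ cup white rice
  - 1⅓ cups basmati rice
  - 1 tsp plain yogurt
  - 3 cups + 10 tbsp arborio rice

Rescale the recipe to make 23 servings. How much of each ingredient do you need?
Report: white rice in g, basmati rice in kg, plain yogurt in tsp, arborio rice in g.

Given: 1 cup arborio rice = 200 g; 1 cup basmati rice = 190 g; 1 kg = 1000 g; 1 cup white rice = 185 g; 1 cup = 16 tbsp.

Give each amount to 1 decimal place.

Scaling factor: 23/6.
white rice: 0.5 cup × 23/6 × 185 g/cup ≈ 354.6 g
basmati rice: 4/3 cup × 23/6 × 190 g/cup ÷ 1000 g/kg ≈ 1.0 kg
plain yogurt: 1 tsp × 23/6 ≈ 3.8 tsp
arborio rice: (3 cup + 10 tbsp = 3.625 cup) × 23/6 × 200 g/cup ≈ 2779.2 g

white rice: 354.6 g; basmati rice: 1.0 kg; plain yogurt: 3.8 tsp; arborio rice: 2779.2 g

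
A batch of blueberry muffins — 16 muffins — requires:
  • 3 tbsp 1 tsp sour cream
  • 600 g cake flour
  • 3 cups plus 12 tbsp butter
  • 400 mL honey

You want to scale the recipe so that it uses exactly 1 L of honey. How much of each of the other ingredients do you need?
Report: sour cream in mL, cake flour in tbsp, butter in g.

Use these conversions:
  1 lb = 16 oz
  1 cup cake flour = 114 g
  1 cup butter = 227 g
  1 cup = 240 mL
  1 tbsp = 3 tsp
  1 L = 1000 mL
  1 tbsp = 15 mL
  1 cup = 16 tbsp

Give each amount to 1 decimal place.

The original recipe has 0.4 L of honey, so the scaling factor is 1 ÷ 0.4 = 5/2 = 2.5.
sour cream: (3 tbsp + 1 tsp = 10/3 tbsp) × 5/2 × 15 mL/tbsp = 125.0 mL
cake flour: 600 g × 5/2 ÷ 114 g/cup × 16 tbsp/cup ≈ 210.5 tbsp
butter: (3 cup + 12 tbsp = 3.75 cup) × 5/2 × 227 g/cup ≈ 2128.1 g

sour cream: 125.0 mL; cake flour: 210.5 tbsp; butter: 2128.1 g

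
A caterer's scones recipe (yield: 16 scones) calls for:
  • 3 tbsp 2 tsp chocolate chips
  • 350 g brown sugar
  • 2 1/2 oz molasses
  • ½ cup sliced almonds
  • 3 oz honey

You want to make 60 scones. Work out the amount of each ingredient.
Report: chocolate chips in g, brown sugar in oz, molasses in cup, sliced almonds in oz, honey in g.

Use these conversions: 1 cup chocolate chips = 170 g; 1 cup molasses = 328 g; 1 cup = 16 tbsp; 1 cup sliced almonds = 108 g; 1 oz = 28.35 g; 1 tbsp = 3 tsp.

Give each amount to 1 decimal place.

Scaling factor: 60/16 = 15/4 = 3.75.
chocolate chips: (3 tbsp + 2 tsp = 11/3 tbsp) × 15/4 ÷ 16 tbsp/cup × 170 g/cup ≈ 146.1 g
brown sugar: 350 g × 15/4 ÷ 28.35 g/oz ≈ 46.3 oz
molasses: 2.5 oz × 15/4 × 28.35 g/oz ÷ 328 g/cup ≈ 0.8 cup
sliced almonds: 0.5 cup × 15/4 × 108 g/cup ÷ 28.35 g/oz ≈ 7.1 oz
honey: 3 oz × 15/4 × 28.35 g/oz ≈ 318.9 g

chocolate chips: 146.1 g; brown sugar: 46.3 oz; molasses: 0.8 cup; sliced almonds: 7.1 oz; honey: 318.9 g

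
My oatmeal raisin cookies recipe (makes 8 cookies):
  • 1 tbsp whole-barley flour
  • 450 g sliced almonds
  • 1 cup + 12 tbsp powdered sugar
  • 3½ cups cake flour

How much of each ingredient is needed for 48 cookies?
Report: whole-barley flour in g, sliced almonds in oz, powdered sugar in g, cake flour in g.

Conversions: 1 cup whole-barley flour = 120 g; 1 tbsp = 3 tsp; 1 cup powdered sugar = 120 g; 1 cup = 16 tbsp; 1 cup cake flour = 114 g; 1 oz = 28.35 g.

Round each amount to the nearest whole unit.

whole-barley flour: 45 g; sliced almonds: 95 oz; powdered sugar: 1260 g; cake flour: 2394 g

Scaling factor: 48/8 = 6.
whole-barley flour: 1 tbsp × 6 ÷ 16 tbsp/cup × 120 g/cup = 45 g
sliced almonds: 450 g × 6 ÷ 28.35 g/oz ≈ 95 oz
powdered sugar: (1 cup + 12 tbsp = 1.75 cup) × 6 × 120 g/cup = 1260 g
cake flour: 3.5 cup × 6 × 114 g/cup = 2394 g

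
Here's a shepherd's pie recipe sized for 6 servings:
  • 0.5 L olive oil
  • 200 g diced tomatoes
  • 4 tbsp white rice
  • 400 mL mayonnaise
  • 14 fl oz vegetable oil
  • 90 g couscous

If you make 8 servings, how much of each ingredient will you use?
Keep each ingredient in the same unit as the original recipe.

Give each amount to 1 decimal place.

olive oil: 0.7 L; diced tomatoes: 266.7 g; white rice: 5.3 tbsp; mayonnaise: 533.3 mL; vegetable oil: 18.7 fl oz; couscous: 120.0 g

Scaling factor: 8/6 = 4/3.
olive oil: 0.5 L × 4/3 ≈ 0.7 L
diced tomatoes: 200 g × 4/3 ≈ 266.7 g
white rice: 4 tbsp × 4/3 ≈ 5.3 tbsp
mayonnaise: 400 mL × 4/3 ≈ 533.3 mL
vegetable oil: 14 fl oz × 4/3 ≈ 18.7 fl oz
couscous: 90 g × 4/3 = 120.0 g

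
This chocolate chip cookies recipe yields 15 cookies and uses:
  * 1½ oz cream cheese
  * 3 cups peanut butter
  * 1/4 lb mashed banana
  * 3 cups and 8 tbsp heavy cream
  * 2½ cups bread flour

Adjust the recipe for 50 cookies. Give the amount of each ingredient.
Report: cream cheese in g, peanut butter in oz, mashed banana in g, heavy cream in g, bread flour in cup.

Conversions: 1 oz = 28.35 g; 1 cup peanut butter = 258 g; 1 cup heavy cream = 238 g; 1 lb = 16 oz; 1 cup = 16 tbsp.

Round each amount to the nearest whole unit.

Scaling factor: 50/15 = 10/3.
cream cheese: 1.5 oz × 10/3 × 28.35 g/oz ≈ 142 g
peanut butter: 3 cup × 10/3 × 258 g/cup ÷ 28.35 g/oz ≈ 91 oz
mashed banana: 0.25 lb × 10/3 × 16 oz/lb × 28.35 g/oz = 378 g
heavy cream: (3 cup + 8 tbsp = 3.5 cup) × 10/3 × 238 g/cup ≈ 2777 g
bread flour: 2.5 cup × 10/3 ≈ 8 cup

cream cheese: 142 g; peanut butter: 91 oz; mashed banana: 378 g; heavy cream: 2777 g; bread flour: 8 cup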